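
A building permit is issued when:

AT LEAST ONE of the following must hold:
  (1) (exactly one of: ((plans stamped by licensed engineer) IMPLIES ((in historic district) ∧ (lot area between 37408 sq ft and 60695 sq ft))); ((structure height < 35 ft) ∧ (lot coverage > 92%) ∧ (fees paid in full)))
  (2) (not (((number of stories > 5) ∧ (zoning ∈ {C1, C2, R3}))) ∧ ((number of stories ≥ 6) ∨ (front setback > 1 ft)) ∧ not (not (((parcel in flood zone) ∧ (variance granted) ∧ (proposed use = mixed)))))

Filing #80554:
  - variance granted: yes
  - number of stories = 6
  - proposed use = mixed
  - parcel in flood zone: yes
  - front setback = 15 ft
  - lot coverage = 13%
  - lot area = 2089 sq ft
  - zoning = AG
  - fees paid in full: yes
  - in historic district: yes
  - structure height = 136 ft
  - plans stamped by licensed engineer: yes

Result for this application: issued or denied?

Issued

Atomic conditions:
  plans stamped by licensed engineer: yes → true
  in historic district: yes → true
  lot area between 37408 sq ft and 60695 sq ft: 2089 in [37408, 60695] is false
  structure height < 35 ft: 136 < 35 is false
  lot coverage > 92%: 13 > 92 is false
  fees paid in full: yes → true
  number of stories > 5: 6 > 5 is true
  zoning ∈ {C1, C2, R3}: AG is not in the set → false
  number of stories ≥ 6: 6 ≥ 6 is true
  front setback > 1 ft: 15 > 1 is true
  parcel in flood zone: yes → true
  variance granted: yes → true
  proposed use = mixed: mixed == mixed is true
Combine:
[1.1.2] true AND false = false
[1.1] true → false = false
[1.2] false AND false AND true = false
[1] exactly-one(false, false) = false
[2.1.1] true AND false = false
[2.1] NOT false = true
[2.2] true OR true = true
[2.3.1.1] true AND true AND true = true
[2.3.1] NOT true = false
[2.3] NOT false = true
[2] true AND true AND true = true
[root] false OR true = true
Overall: true → issued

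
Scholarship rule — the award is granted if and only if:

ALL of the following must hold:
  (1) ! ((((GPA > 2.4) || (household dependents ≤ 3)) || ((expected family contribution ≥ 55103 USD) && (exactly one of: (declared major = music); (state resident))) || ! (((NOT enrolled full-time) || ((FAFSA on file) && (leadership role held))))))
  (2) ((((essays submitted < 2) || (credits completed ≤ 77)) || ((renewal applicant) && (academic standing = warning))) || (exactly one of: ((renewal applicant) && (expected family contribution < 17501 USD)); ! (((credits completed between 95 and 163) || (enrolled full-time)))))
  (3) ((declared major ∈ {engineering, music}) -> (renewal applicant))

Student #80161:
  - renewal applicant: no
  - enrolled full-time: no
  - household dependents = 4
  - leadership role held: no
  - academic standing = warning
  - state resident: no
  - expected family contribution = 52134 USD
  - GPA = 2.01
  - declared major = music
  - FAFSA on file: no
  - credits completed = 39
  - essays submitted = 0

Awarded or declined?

Atomic conditions:
  GPA > 2.4: 2.01 > 2.4 is false
  household dependents ≤ 3: 4 ≤ 3 is false
  expected family contribution ≥ 55103 USD: 52134 ≥ 55103 is false
  declared major = music: music == music is true
  state resident: no → false
  NOT enrolled full-time: no → true
  FAFSA on file: no → false
  leadership role held: no → false
  essays submitted < 2: 0 < 2 is true
  credits completed ≤ 77: 39 ≤ 77 is true
  renewal applicant: no → false
  academic standing = warning: warning == warning is true
  expected family contribution < 17501 USD: 52134 < 17501 is false
  credits completed between 95 and 163: 39 in [95, 163] is false
  enrolled full-time: no → false
  declared major ∈ {engineering, music}: music is in the set → true
Combine:
[1.1.1] false OR false = false
[1.1.2.2] exactly-one(true, false) = true
[1.1.2] false AND true = false
[1.1.3.1.2] false AND false = false
[1.1.3.1] true OR false = true
[1.1.3] NOT true = false
[1.1] false OR false OR false = false
[1] NOT false = true
[2.1.1] true OR true = true
[2.1.2] false AND true = false
[2.1] true OR false = true
[2.2.1] false AND false = false
[2.2.2.1] false OR false = false
[2.2.2] NOT false = true
[2.2] exactly-one(false, true) = true
[2] true OR true = true
[3] true → false = false
[root] true AND true AND false = false
Overall: false → declined

Declined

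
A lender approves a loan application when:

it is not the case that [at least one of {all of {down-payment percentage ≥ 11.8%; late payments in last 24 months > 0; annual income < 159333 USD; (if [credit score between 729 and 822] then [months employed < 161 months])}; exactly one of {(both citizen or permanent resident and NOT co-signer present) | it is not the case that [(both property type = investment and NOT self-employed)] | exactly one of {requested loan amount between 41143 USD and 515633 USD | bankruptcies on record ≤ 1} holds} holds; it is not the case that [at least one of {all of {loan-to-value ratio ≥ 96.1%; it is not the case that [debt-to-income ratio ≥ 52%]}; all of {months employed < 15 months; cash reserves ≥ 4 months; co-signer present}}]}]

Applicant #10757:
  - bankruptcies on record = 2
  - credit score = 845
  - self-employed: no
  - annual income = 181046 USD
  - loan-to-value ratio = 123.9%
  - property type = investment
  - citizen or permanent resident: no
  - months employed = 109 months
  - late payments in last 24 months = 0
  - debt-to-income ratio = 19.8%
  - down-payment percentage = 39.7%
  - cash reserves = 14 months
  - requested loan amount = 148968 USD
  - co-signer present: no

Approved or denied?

Atomic conditions:
  down-payment percentage ≥ 11.8%: 39.7 ≥ 11.8 is true
  late payments in last 24 months > 0: 0 > 0 is false
  annual income < 159333 USD: 181046 < 159333 is false
  credit score between 729 and 822: 845 in [729, 822] is false
  months employed < 161 months: 109 < 161 is true
  citizen or permanent resident: no → false
  NOT co-signer present: no → true
  property type = investment: investment == investment is true
  NOT self-employed: no → true
  requested loan amount between 41143 USD and 515633 USD: 148968 in [41143, 515633] is true
  bankruptcies on record ≤ 1: 2 ≤ 1 is false
  loan-to-value ratio ≥ 96.1%: 123.9 ≥ 96.1 is true
  debt-to-income ratio ≥ 52%: 19.8 ≥ 52 is false
  months employed < 15 months: 109 < 15 is false
  cash reserves ≥ 4 months: 14 ≥ 4 is true
  co-signer present: no → false
Combine:
[1.1.4] false → true (antecedent false ⇒ implication holds) = true
[1.1] true AND false AND false AND true = false
[1.2.1] false AND true = false
[1.2.2.1] true AND true = true
[1.2.2] NOT true = false
[1.2.3] exactly-one(true, false) = true
[1.2] exactly-one(false, false, true) = true
[1.3.1.1.2] NOT false = true
[1.3.1.1] true AND true = true
[1.3.1.2] false AND true AND false = false
[1.3.1] true OR false = true
[1.3] NOT true = false
[1] false OR true OR false = true
[root] NOT true = false
Overall: false → denied

Denied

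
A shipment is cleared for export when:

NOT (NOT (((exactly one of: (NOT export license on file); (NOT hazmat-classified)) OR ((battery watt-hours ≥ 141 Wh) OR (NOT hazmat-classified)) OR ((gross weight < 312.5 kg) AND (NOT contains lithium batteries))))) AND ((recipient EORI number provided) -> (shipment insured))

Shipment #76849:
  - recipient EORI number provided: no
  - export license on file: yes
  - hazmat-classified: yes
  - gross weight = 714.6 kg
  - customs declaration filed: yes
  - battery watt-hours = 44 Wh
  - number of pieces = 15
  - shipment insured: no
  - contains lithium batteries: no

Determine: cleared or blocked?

Atomic conditions:
  NOT export license on file: yes → false
  NOT hazmat-classified: yes → false
  battery watt-hours ≥ 141 Wh: 44 ≥ 141 is false
  gross weight < 312.5 kg: 714.6 < 312.5 is false
  NOT contains lithium batteries: no → true
  recipient EORI number provided: no → false
  shipment insured: no → false
Combine:
[1.1.1.1] exactly-one(false, false) = false
[1.1.1.2] false OR false = false
[1.1.1.3] false AND true = false
[1.1.1] false OR false OR false = false
[1.1] NOT false = true
[1] NOT true = false
[2] false → false (antecedent false ⇒ implication holds) = true
[root] false AND true = false
Overall: false → blocked

Blocked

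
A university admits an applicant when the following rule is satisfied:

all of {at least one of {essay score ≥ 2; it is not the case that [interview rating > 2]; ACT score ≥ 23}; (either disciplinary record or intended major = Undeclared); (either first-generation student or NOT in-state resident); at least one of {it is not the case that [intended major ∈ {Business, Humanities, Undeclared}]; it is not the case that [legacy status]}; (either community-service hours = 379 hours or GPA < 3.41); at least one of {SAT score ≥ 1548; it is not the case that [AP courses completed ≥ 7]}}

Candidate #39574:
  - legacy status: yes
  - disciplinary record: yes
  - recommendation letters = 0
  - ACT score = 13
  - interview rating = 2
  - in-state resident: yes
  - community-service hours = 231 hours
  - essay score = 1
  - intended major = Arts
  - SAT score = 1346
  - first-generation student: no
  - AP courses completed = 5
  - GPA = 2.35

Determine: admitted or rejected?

Rejected

Atomic conditions:
  essay score ≥ 2: 1 ≥ 2 is false
  interview rating > 2: 2 > 2 is false
  ACT score ≥ 23: 13 ≥ 23 is false
  disciplinary record: yes → true
  intended major = Undeclared: Arts == Undeclared is false
  first-generation student: no → false
  NOT in-state resident: yes → false
  intended major ∈ {Business, Humanities, Undeclared}: Arts is not in the set → false
  legacy status: yes → true
  community-service hours = 379 hours: 231 == 379 is false
  GPA < 3.41: 2.35 < 3.41 is true
  SAT score ≥ 1548: 1346 ≥ 1548 is false
  AP courses completed ≥ 7: 5 ≥ 7 is false
Combine:
[1.2] NOT false = true
[1] false OR true OR false = true
[2] true OR false = true
[3] false OR false = false
[4.1] NOT false = true
[4.2] NOT true = false
[4] true OR false = true
[5] false OR true = true
[6.2] NOT false = true
[6] false OR true = true
[root] true AND true AND false AND true AND true AND true = false
Overall: false → rejected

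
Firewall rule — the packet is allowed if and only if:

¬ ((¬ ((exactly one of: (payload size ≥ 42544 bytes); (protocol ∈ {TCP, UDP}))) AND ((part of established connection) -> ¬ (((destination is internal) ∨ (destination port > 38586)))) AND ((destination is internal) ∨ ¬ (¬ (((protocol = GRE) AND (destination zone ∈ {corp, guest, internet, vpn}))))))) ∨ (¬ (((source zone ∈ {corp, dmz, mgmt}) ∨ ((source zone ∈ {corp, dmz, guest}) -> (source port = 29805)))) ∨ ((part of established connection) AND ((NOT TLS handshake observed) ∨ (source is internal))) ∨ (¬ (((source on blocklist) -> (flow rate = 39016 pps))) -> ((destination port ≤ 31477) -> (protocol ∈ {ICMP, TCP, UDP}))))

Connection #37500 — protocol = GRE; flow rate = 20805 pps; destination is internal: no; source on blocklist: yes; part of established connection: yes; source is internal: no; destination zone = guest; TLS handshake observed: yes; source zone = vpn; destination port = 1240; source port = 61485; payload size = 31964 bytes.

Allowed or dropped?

Atomic conditions:
  payload size ≥ 42544 bytes: 31964 ≥ 42544 is false
  protocol ∈ {TCP, UDP}: GRE is not in the set → false
  part of established connection: yes → true
  destination is internal: no → false
  destination port > 38586: 1240 > 38586 is false
  protocol = GRE: GRE == GRE is true
  destination zone ∈ {corp, guest, internet, vpn}: guest is in the set → true
  source zone ∈ {corp, dmz, mgmt}: vpn is not in the set → false
  source zone ∈ {corp, dmz, guest}: vpn is not in the set → false
  source port = 29805: 61485 == 29805 is false
  NOT TLS handshake observed: yes → false
  source is internal: no → false
  source on blocklist: yes → true
  flow rate = 39016 pps: 20805 == 39016 is false
  destination port ≤ 31477: 1240 ≤ 31477 is true
  protocol ∈ {ICMP, TCP, UDP}: GRE is not in the set → false
Combine:
[1.1.1.1] exactly-one(false, false) = false
[1.1.1] NOT false = true
[1.1.2.2.1] false OR false = false
[1.1.2.2] NOT false = true
[1.1.2] true → true = true
[1.1.3.2.1.1] true AND true = true
[1.1.3.2.1] NOT true = false
[1.1.3.2] NOT false = true
[1.1.3] false OR true = true
[1.1] true AND true AND true = true
[1] NOT true = false
[2.1.1.2] false → false (antecedent false ⇒ implication holds) = true
[2.1.1] false OR true = true
[2.1] NOT true = false
[2.2.2] false OR false = false
[2.2] true AND false = false
[2.3.1.1] true → false = false
[2.3.1] NOT false = true
[2.3.2] true → false = false
[2.3] true → false = false
[2] false OR false OR false = false
[root] false OR false = false
Overall: false → dropped

Dropped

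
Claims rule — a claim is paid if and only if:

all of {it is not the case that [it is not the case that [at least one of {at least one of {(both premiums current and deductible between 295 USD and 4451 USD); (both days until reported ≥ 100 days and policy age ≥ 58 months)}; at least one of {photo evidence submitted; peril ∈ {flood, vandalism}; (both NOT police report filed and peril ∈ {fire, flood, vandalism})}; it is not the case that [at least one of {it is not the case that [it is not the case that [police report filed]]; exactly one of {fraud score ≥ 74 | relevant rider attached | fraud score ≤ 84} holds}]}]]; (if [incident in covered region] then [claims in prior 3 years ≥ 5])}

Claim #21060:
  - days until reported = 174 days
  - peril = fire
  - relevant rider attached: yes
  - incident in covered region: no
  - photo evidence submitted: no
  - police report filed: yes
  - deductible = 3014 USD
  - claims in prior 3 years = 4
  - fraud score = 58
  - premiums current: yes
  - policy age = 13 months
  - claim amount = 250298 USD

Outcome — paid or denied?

Atomic conditions:
  premiums current: yes → true
  deductible between 295 USD and 4451 USD: 3014 in [295, 4451] is true
  days until reported ≥ 100 days: 174 ≥ 100 is true
  policy age ≥ 58 months: 13 ≥ 58 is false
  photo evidence submitted: no → false
  peril ∈ {flood, vandalism}: fire is not in the set → false
  NOT police report filed: yes → false
  peril ∈ {fire, flood, vandalism}: fire is in the set → true
  police report filed: yes → true
  fraud score ≥ 74: 58 ≥ 74 is false
  relevant rider attached: yes → true
  fraud score ≤ 84: 58 ≤ 84 is true
  incident in covered region: no → false
  claims in prior 3 years ≥ 5: 4 ≥ 5 is false
Combine:
[1.1.1.1.1] true AND true = true
[1.1.1.1.2] true AND false = false
[1.1.1.1] true OR false = true
[1.1.1.2.3] false AND true = false
[1.1.1.2] false OR false OR false = false
[1.1.1.3.1.1.1] NOT true = false
[1.1.1.3.1.1] NOT false = true
[1.1.1.3.1.2] exactly-one(false, true, true) = false
[1.1.1.3.1] true OR false = true
[1.1.1.3] NOT true = false
[1.1.1] true OR false OR false = true
[1.1] NOT true = false
[1] NOT false = true
[2] false → false (antecedent false ⇒ implication holds) = true
[root] true AND true = true
Overall: true → paid

Paid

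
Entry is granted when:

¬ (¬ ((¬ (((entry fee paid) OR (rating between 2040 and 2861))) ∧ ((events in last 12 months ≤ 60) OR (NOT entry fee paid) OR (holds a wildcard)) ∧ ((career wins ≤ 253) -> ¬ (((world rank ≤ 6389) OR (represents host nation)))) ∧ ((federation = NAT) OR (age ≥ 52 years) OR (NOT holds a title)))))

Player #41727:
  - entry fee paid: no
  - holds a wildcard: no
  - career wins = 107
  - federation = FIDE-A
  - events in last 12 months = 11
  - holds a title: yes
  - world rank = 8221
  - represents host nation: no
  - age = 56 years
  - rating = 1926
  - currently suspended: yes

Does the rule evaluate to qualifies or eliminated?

Atomic conditions:
  entry fee paid: no → false
  rating between 2040 and 2861: 1926 in [2040, 2861] is false
  events in last 12 months ≤ 60: 11 ≤ 60 is true
  NOT entry fee paid: no → true
  holds a wildcard: no → false
  career wins ≤ 253: 107 ≤ 253 is true
  world rank ≤ 6389: 8221 ≤ 6389 is false
  represents host nation: no → false
  federation = NAT: FIDE-A == NAT is false
  age ≥ 52 years: 56 ≥ 52 is true
  NOT holds a title: yes → false
Combine:
[1.1.1.1] false OR false = false
[1.1.1] NOT false = true
[1.1.2] true OR true OR false = true
[1.1.3.2.1] false OR false = false
[1.1.3.2] NOT false = true
[1.1.3] true → true = true
[1.1.4] false OR true OR false = true
[1.1] true AND true AND true AND true = true
[1] NOT true = false
[root] NOT false = true
Overall: true → qualifies

Qualifies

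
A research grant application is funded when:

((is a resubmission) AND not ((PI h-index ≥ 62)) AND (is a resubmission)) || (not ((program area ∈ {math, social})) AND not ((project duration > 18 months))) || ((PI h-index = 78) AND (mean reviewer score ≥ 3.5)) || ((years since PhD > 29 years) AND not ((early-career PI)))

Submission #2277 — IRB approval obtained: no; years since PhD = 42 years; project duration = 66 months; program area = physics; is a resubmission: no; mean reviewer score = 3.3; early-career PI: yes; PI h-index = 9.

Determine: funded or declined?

Declined

Atomic conditions:
  is a resubmission: no → false
  PI h-index ≥ 62: 9 ≥ 62 is false
  program area ∈ {math, social}: physics is not in the set → false
  project duration > 18 months: 66 > 18 is true
  PI h-index = 78: 9 == 78 is false
  mean reviewer score ≥ 3.5: 3.3 ≥ 3.5 is false
  years since PhD > 29 years: 42 > 29 is true
  early-career PI: yes → true
Combine:
[1.2] NOT false = true
[1] false AND true AND false = false
[2.1] NOT false = true
[2.2] NOT true = false
[2] true AND false = false
[3] false AND false = false
[4.2] NOT true = false
[4] true AND false = false
[root] false OR false OR false OR false = false
Overall: false → declined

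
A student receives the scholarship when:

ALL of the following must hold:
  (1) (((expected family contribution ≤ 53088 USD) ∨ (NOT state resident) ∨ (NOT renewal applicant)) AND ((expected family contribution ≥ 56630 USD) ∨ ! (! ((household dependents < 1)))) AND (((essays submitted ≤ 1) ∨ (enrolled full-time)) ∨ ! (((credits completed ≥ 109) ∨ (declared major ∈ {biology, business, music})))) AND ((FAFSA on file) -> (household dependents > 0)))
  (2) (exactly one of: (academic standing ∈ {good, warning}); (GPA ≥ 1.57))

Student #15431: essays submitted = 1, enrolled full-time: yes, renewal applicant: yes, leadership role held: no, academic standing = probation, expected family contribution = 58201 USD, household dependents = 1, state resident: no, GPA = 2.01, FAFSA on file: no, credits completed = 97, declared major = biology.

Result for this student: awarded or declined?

Awarded

Atomic conditions:
  expected family contribution ≤ 53088 USD: 58201 ≤ 53088 is false
  NOT state resident: no → true
  NOT renewal applicant: yes → false
  expected family contribution ≥ 56630 USD: 58201 ≥ 56630 is true
  household dependents < 1: 1 < 1 is false
  essays submitted ≤ 1: 1 ≤ 1 is true
  enrolled full-time: yes → true
  credits completed ≥ 109: 97 ≥ 109 is false
  declared major ∈ {biology, business, music}: biology is in the set → true
  FAFSA on file: no → false
  household dependents > 0: 1 > 0 is true
  academic standing ∈ {good, warning}: probation is not in the set → false
  GPA ≥ 1.57: 2.01 ≥ 1.57 is true
Combine:
[1.1] false OR true OR false = true
[1.2.2.1] NOT false = true
[1.2.2] NOT true = false
[1.2] true OR false = true
[1.3.1] true OR true = true
[1.3.2.1] false OR true = true
[1.3.2] NOT true = false
[1.3] true OR false = true
[1.4] false → true (antecedent false ⇒ implication holds) = true
[1] true AND true AND true AND true = true
[2] exactly-one(false, true) = true
[root] true AND true = true
Overall: true → awarded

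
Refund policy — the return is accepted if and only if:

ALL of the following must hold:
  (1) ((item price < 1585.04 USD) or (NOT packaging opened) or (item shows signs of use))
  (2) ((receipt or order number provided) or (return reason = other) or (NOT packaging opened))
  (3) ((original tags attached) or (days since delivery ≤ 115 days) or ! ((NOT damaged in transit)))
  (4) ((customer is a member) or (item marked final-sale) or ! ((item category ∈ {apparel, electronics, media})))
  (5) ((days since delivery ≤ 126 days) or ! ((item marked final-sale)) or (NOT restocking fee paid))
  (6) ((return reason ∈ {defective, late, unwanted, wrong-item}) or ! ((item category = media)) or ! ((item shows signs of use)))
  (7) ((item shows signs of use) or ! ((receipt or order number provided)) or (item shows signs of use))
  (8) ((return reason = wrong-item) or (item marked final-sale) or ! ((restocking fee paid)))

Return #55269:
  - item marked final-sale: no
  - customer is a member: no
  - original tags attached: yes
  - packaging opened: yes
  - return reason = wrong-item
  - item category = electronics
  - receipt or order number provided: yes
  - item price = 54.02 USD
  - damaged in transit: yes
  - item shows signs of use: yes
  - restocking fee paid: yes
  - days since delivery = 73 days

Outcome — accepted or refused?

Refused

Atomic conditions:
  item price < 1585.04 USD: 54.02 < 1585.04 is true
  NOT packaging opened: yes → false
  item shows signs of use: yes → true
  receipt or order number provided: yes → true
  return reason = other: wrong-item == other is false
  original tags attached: yes → true
  days since delivery ≤ 115 days: 73 ≤ 115 is true
  NOT damaged in transit: yes → false
  customer is a member: no → false
  item marked final-sale: no → false
  item category ∈ {apparel, electronics, media}: electronics is in the set → true
  days since delivery ≤ 126 days: 73 ≤ 126 is true
  NOT restocking fee paid: yes → false
  return reason ∈ {defective, late, unwanted, wrong-item}: wrong-item is in the set → true
  item category = media: electronics == media is false
  return reason = wrong-item: wrong-item == wrong-item is true
  restocking fee paid: yes → true
Combine:
[1] true OR false OR true = true
[2] true OR false OR false = true
[3.3] NOT false = true
[3] true OR true OR true = true
[4.3] NOT true = false
[4] false OR false OR false = false
[5.2] NOT false = true
[5] true OR true OR false = true
[6.2] NOT false = true
[6.3] NOT true = false
[6] true OR true OR false = true
[7.2] NOT true = false
[7] true OR false OR true = true
[8.3] NOT true = false
[8] true OR false OR false = true
[root] true AND true AND true AND false AND true AND true AND true AND true = false
Overall: false → refused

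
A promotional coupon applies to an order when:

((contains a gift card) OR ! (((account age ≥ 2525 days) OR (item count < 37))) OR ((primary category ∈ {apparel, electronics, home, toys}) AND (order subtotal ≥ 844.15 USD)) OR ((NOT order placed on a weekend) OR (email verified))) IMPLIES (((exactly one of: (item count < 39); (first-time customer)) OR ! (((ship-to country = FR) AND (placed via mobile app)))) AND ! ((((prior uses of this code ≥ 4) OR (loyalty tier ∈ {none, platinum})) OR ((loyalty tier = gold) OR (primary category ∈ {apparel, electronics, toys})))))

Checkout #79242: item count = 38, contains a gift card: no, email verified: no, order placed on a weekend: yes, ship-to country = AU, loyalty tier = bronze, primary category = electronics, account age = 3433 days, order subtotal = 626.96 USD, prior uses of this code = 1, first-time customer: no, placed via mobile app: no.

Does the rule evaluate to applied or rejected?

Atomic conditions:
  contains a gift card: no → false
  account age ≥ 2525 days: 3433 ≥ 2525 is true
  item count < 37: 38 < 37 is false
  primary category ∈ {apparel, electronics, home, toys}: electronics is in the set → true
  order subtotal ≥ 844.15 USD: 626.96 ≥ 844.15 is false
  NOT order placed on a weekend: yes → false
  email verified: no → false
  item count < 39: 38 < 39 is true
  first-time customer: no → false
  ship-to country = FR: AU == FR is false
  placed via mobile app: no → false
  prior uses of this code ≥ 4: 1 ≥ 4 is false
  loyalty tier ∈ {none, platinum}: bronze is not in the set → false
  loyalty tier = gold: bronze == gold is false
  primary category ∈ {apparel, electronics, toys}: electronics is in the set → true
Combine:
[1.2.1] true OR false = true
[1.2] NOT true = false
[1.3] true AND false = false
[1.4] false OR false = false
[1] false OR false OR false OR false = false
[2.1.1] exactly-one(true, false) = true
[2.1.2.1] false AND false = false
[2.1.2] NOT false = true
[2.1] true OR true = true
[2.2.1.1] false OR false = false
[2.2.1.2] false OR true = true
[2.2.1] false OR true = true
[2.2] NOT true = false
[2] true AND false = false
[root] false → false (antecedent false ⇒ implication holds) = true
Overall: true → applied

Applied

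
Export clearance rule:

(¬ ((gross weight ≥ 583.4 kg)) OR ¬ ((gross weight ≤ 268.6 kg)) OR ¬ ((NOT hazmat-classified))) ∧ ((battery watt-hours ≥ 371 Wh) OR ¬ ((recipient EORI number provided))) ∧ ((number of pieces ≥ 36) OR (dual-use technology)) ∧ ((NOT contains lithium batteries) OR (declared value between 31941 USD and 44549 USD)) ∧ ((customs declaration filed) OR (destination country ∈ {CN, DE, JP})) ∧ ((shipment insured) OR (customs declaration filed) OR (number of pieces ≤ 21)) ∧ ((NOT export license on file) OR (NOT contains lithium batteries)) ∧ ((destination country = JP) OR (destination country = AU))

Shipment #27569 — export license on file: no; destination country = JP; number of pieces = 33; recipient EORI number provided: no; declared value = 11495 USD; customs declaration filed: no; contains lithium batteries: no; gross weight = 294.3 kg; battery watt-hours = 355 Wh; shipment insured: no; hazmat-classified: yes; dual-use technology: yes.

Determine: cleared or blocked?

Atomic conditions:
  gross weight ≥ 583.4 kg: 294.3 ≥ 583.4 is false
  gross weight ≤ 268.6 kg: 294.3 ≤ 268.6 is false
  NOT hazmat-classified: yes → false
  battery watt-hours ≥ 371 Wh: 355 ≥ 371 is false
  recipient EORI number provided: no → false
  number of pieces ≥ 36: 33 ≥ 36 is false
  dual-use technology: yes → true
  NOT contains lithium batteries: no → true
  declared value between 31941 USD and 44549 USD: 11495 in [31941, 44549] is false
  customs declaration filed: no → false
  destination country ∈ {CN, DE, JP}: JP is in the set → true
  shipment insured: no → false
  number of pieces ≤ 21: 33 ≤ 21 is false
  NOT export license on file: no → true
  destination country = JP: JP == JP is true
  destination country = AU: JP == AU is false
Combine:
[1.1] NOT false = true
[1.2] NOT false = true
[1.3] NOT false = true
[1] true OR true OR true = true
[2.2] NOT false = true
[2] false OR true = true
[3] false OR true = true
[4] true OR false = true
[5] false OR true = true
[6] false OR false OR false = false
[7] true OR true = true
[8] true OR false = true
[root] true AND true AND true AND true AND true AND false AND true AND true = false
Overall: false → blocked

Blocked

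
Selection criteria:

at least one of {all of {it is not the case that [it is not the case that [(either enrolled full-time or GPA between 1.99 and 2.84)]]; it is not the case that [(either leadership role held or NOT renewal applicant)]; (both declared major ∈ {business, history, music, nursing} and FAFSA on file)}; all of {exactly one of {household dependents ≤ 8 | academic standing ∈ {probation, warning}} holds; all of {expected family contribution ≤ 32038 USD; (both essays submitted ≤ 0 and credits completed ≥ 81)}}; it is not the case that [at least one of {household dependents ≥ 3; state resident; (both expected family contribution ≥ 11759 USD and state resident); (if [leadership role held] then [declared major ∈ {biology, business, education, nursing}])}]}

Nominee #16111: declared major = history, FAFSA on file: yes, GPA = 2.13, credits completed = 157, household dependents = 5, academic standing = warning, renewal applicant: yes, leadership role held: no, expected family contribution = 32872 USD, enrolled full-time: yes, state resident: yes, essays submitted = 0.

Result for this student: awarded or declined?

Awarded

Atomic conditions:
  enrolled full-time: yes → true
  GPA between 1.99 and 2.84: 2.13 in [1.99, 2.84] is true
  leadership role held: no → false
  NOT renewal applicant: yes → false
  declared major ∈ {business, history, music, nursing}: history is in the set → true
  FAFSA on file: yes → true
  household dependents ≤ 8: 5 ≤ 8 is true
  academic standing ∈ {probation, warning}: warning is in the set → true
  expected family contribution ≤ 32038 USD: 32872 ≤ 32038 is false
  essays submitted ≤ 0: 0 ≤ 0 is true
  credits completed ≥ 81: 157 ≥ 81 is true
  household dependents ≥ 3: 5 ≥ 3 is true
  state resident: yes → true
  expected family contribution ≥ 11759 USD: 32872 ≥ 11759 is true
  declared major ∈ {biology, business, education, nursing}: history is not in the set → false
Combine:
[1.1.1.1] true OR true = true
[1.1.1] NOT true = false
[1.1] NOT false = true
[1.2.1] false OR false = false
[1.2] NOT false = true
[1.3] true AND true = true
[1] true AND true AND true = true
[2.1] exactly-one(true, true) = false
[2.2.2] true AND true = true
[2.2] false AND true = false
[2] false AND false = false
[3.1.3] true AND true = true
[3.1.4] false → false (antecedent false ⇒ implication holds) = true
[3.1] true OR true OR true OR true = true
[3] NOT true = false
[root] true OR false OR false = true
Overall: true → awarded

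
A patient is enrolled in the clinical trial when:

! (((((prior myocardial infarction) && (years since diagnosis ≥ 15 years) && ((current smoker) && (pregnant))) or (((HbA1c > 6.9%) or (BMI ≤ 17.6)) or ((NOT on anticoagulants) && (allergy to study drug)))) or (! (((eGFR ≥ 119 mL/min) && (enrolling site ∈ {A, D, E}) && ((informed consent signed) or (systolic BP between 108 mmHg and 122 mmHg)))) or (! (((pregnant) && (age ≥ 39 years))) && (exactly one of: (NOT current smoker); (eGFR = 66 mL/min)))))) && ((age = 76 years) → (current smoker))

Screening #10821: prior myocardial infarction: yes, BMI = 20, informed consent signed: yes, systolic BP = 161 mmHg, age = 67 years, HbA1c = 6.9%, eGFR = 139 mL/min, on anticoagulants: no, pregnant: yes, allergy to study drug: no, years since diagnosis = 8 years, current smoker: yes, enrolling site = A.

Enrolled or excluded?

Atomic conditions:
  prior myocardial infarction: yes → true
  years since diagnosis ≥ 15 years: 8 ≥ 15 is false
  current smoker: yes → true
  pregnant: yes → true
  HbA1c > 6.9%: 6.9 > 6.9 is false
  BMI ≤ 17.6: 20 ≤ 17.6 is false
  NOT on anticoagulants: no → true
  allergy to study drug: no → false
  eGFR ≥ 119 mL/min: 139 ≥ 119 is true
  enrolling site ∈ {A, D, E}: A is in the set → true
  informed consent signed: yes → true
  systolic BP between 108 mmHg and 122 mmHg: 161 in [108, 122] is false
  age ≥ 39 years: 67 ≥ 39 is true
  NOT current smoker: yes → false
  eGFR = 66 mL/min: 139 == 66 is false
  age = 76 years: 67 == 76 is false
Combine:
[1.1.1.1.3] true AND true = true
[1.1.1.1] true AND false AND true = false
[1.1.1.2.1] false OR false = false
[1.1.1.2.2] true AND false = false
[1.1.1.2] false OR false = false
[1.1.1] false OR false = false
[1.1.2.1.1.3] true OR false = true
[1.1.2.1.1] true AND true AND true = true
[1.1.2.1] NOT true = false
[1.1.2.2.1.1] true AND true = true
[1.1.2.2.1] NOT true = false
[1.1.2.2.2] exactly-one(false, false) = false
[1.1.2.2] false AND false = false
[1.1.2] false OR false = false
[1.1] false OR false = false
[1] NOT false = true
[2] false → true (antecedent false ⇒ implication holds) = true
[root] true AND true = true
Overall: true → enrolled

Enrolled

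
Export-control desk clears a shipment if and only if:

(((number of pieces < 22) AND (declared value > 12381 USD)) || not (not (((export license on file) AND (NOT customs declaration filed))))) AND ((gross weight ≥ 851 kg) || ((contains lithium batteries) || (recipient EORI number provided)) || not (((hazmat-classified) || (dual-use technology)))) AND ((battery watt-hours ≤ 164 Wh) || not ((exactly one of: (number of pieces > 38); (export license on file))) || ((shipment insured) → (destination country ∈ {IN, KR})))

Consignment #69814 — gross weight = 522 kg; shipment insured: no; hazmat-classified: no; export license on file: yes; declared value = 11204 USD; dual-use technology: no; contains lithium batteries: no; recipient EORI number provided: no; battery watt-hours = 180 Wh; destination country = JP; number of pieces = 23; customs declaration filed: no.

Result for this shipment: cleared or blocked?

Atomic conditions:
  number of pieces < 22: 23 < 22 is false
  declared value > 12381 USD: 11204 > 12381 is false
  export license on file: yes → true
  NOT customs declaration filed: no → true
  gross weight ≥ 851 kg: 522 ≥ 851 is false
  contains lithium batteries: no → false
  recipient EORI number provided: no → false
  hazmat-classified: no → false
  dual-use technology: no → false
  battery watt-hours ≤ 164 Wh: 180 ≤ 164 is false
  number of pieces > 38: 23 > 38 is false
  shipment insured: no → false
  destination country ∈ {IN, KR}: JP is not in the set → false
Combine:
[1.1] false AND false = false
[1.2.1.1] true AND true = true
[1.2.1] NOT true = false
[1.2] NOT false = true
[1] false OR true = true
[2.2] false OR false = false
[2.3.1] false OR false = false
[2.3] NOT false = true
[2] false OR false OR true = true
[3.2.1] exactly-one(false, true) = true
[3.2] NOT true = false
[3.3] false → false (antecedent false ⇒ implication holds) = true
[3] false OR false OR true = true
[root] true AND true AND true = true
Overall: true → cleared

Cleared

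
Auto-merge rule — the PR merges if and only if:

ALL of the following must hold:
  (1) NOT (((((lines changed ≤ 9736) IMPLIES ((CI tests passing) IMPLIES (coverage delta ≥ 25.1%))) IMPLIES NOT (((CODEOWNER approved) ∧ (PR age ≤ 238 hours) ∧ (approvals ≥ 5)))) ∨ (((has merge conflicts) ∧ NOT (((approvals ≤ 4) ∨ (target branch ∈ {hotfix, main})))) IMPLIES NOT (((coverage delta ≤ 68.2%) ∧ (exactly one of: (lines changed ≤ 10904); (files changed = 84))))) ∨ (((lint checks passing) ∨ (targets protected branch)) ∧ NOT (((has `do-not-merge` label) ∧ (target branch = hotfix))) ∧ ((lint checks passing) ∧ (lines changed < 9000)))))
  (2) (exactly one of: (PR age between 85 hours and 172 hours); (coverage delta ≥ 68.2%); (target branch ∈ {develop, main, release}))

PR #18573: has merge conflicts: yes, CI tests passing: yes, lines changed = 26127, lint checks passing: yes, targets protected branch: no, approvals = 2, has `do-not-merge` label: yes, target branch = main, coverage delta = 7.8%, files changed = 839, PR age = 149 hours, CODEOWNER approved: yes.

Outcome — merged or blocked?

Blocked

Atomic conditions:
  lines changed ≤ 9736: 26127 ≤ 9736 is false
  CI tests passing: yes → true
  coverage delta ≥ 25.1%: 7.8 ≥ 25.1 is false
  CODEOWNER approved: yes → true
  PR age ≤ 238 hours: 149 ≤ 238 is true
  approvals ≥ 5: 2 ≥ 5 is false
  has merge conflicts: yes → true
  approvals ≤ 4: 2 ≤ 4 is true
  target branch ∈ {hotfix, main}: main is in the set → true
  coverage delta ≤ 68.2%: 7.8 ≤ 68.2 is true
  lines changed ≤ 10904: 26127 ≤ 10904 is false
  files changed = 84: 839 == 84 is false
  lint checks passing: yes → true
  targets protected branch: no → false
  has `do-not-merge` label: yes → true
  target branch = hotfix: main == hotfix is false
  lines changed < 9000: 26127 < 9000 is false
  PR age between 85 hours and 172 hours: 149 in [85, 172] is true
  coverage delta ≥ 68.2%: 7.8 ≥ 68.2 is false
  target branch ∈ {develop, main, release}: main is in the set → true
Combine:
[1.1.1.1.2] true → false = false
[1.1.1.1] false → false (antecedent false ⇒ implication holds) = true
[1.1.1.2.1] true AND true AND false = false
[1.1.1.2] NOT false = true
[1.1.1] true → true = true
[1.1.2.1.2.1] true OR true = true
[1.1.2.1.2] NOT true = false
[1.1.2.1] true AND false = false
[1.1.2.2.1.2] exactly-one(false, false) = false
[1.1.2.2.1] true AND false = false
[1.1.2.2] NOT false = true
[1.1.2] false → true (antecedent false ⇒ implication holds) = true
[1.1.3.1] true OR false = true
[1.1.3.2.1] true AND false = false
[1.1.3.2] NOT false = true
[1.1.3.3] true AND false = false
[1.1.3] true AND true AND false = false
[1.1] true OR true OR false = true
[1] NOT true = false
[2] exactly-one(true, false, true) = false
[root] false AND false = false
Overall: false → blocked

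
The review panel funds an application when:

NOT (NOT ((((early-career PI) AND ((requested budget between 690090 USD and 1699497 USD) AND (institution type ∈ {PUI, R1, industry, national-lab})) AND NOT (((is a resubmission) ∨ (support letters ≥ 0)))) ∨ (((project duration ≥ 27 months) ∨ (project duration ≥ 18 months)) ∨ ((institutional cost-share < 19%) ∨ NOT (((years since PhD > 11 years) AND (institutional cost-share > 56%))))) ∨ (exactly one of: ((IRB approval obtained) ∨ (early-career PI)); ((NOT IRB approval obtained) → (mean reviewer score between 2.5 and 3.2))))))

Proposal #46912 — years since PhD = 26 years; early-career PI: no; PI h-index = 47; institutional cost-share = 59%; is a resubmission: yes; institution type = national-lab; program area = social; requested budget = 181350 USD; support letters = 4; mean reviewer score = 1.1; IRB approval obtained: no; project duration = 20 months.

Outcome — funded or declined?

Atomic conditions:
  early-career PI: no → false
  requested budget between 690090 USD and 1699497 USD: 181350 in [690090, 1699497] is false
  institution type ∈ {PUI, R1, industry, national-lab}: national-lab is in the set → true
  is a resubmission: yes → true
  support letters ≥ 0: 4 ≥ 0 is true
  project duration ≥ 27 months: 20 ≥ 27 is false
  project duration ≥ 18 months: 20 ≥ 18 is true
  institutional cost-share < 19%: 59 < 19 is false
  years since PhD > 11 years: 26 > 11 is true
  institutional cost-share > 56%: 59 > 56 is true
  IRB approval obtained: no → false
  NOT IRB approval obtained: no → true
  mean reviewer score between 2.5 and 3.2: 1.1 in [2.5, 3.2] is false
Combine:
[1.1.1.2] false AND true = false
[1.1.1.3.1] true OR true = true
[1.1.1.3] NOT true = false
[1.1.1] false AND false AND false = false
[1.1.2.1] false OR true = true
[1.1.2.2.2.1] true AND true = true
[1.1.2.2.2] NOT true = false
[1.1.2.2] false OR false = false
[1.1.2] true OR false = true
[1.1.3.1] false OR false = false
[1.1.3.2] true → false = false
[1.1.3] exactly-one(false, false) = false
[1.1] false OR true OR false = true
[1] NOT true = false
[root] NOT false = true
Overall: true → funded

Funded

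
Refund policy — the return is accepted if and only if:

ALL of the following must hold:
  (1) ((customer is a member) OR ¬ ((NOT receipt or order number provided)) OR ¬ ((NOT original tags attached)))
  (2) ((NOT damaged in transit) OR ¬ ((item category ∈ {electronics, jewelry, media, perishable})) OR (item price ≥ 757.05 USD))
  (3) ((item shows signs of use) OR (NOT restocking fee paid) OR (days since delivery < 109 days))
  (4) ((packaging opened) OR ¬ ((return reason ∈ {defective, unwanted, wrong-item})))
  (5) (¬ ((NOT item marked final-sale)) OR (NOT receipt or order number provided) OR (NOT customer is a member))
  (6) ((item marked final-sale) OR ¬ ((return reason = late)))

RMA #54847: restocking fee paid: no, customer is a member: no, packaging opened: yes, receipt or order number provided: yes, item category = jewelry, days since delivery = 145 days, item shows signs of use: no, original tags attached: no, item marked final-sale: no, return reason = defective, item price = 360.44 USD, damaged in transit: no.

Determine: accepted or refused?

Accepted

Atomic conditions:
  customer is a member: no → false
  NOT receipt or order number provided: yes → false
  NOT original tags attached: no → true
  NOT damaged in transit: no → true
  item category ∈ {electronics, jewelry, media, perishable}: jewelry is in the set → true
  item price ≥ 757.05 USD: 360.44 ≥ 757.05 is false
  item shows signs of use: no → false
  NOT restocking fee paid: no → true
  days since delivery < 109 days: 145 < 109 is false
  packaging opened: yes → true
  return reason ∈ {defective, unwanted, wrong-item}: defective is in the set → true
  NOT item marked final-sale: no → true
  NOT customer is a member: no → true
  item marked final-sale: no → false
  return reason = late: defective == late is false
Combine:
[1.2] NOT false = true
[1.3] NOT true = false
[1] false OR true OR false = true
[2.2] NOT true = false
[2] true OR false OR false = true
[3] false OR true OR false = true
[4.2] NOT true = false
[4] true OR false = true
[5.1] NOT true = false
[5] false OR false OR true = true
[6.2] NOT false = true
[6] false OR true = true
[root] true AND true AND true AND true AND true AND true = true
Overall: true → accepted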